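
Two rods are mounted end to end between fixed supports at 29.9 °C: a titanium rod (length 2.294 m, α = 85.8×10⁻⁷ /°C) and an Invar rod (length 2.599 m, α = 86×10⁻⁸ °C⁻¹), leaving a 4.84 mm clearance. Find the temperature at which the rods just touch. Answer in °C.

T = 251 °C

α₁L₁ = 1.968252×10⁻⁵ m/K, α₂L₂ = 2.23514×10⁻⁶ m/K → total 2.191766×10⁻⁵ m/K
ΔT = g/(α₁L₁+α₂L₂) = 4.84×10⁻³ / 2.191766×10⁻⁵ = 220.83 K
T = 29.9 + 220.83 = 250.73 °C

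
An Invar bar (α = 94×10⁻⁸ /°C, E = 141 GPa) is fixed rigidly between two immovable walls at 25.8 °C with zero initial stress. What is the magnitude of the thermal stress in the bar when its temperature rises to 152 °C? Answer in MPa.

σ = 16.7 MPa

Fully constrained: the free strain ε = αΔT is blocked, so σ = Eε = EαΔT.
|ΔT| = 126.2 K
σ = 141×10⁹ × 94×10⁻⁸ × 126.2 = 1.67×10⁷ Pa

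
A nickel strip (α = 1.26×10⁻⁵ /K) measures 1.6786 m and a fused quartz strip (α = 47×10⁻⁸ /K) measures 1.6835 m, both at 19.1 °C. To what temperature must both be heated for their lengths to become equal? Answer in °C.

Equal length when α₁L₁ΔT − α₂L₂ΔT = L₂ − L₁ = 4.90×10⁻³ m
α₁L₁ = 2.115036×10⁻⁵, α₂L₂ = 7.91245×10⁻⁷ → Δ(αL) = 2.0359115×10⁻⁵ m/K
ΔT = 4.90×10⁻³ / 2.0359115×10⁻⁵ = 240.678 K, so T = 19.1 + 240.678 = 259.778 °C

T = 259.8 °C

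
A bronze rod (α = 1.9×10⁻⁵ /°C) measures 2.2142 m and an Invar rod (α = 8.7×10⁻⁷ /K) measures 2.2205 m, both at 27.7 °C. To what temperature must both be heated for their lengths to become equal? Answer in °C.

Equal length when α₁L₁ΔT − α₂L₂ΔT = L₂ − L₁ = 6.30×10⁻³ m
α₁L₁ = 4.20698×10⁻⁵, α₂L₂ = 1.931835×10⁻⁶ → Δ(αL) = 4.0137965×10⁻⁵ m/K
ΔT = 6.30×10⁻³ / 4.0137965×10⁻⁵ = 156.959 K, so T = 27.7 + 156.959 = 184.659 °C

T = 184.7 °C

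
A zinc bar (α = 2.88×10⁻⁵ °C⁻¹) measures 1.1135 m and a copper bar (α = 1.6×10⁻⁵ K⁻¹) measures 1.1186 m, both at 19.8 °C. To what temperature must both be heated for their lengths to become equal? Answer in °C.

T = 379.7 °C

Equal length when α₁L₁ΔT − α₂L₂ΔT = L₂ − L₁ = 5.10×10⁻³ m
α₁L₁ = 3.20688×10⁻⁵, α₂L₂ = 1.78976×10⁻⁵ → Δ(αL) = 1.41712×10⁻⁵ m/K
ΔT = 5.10×10⁻³ / 1.41712×10⁻⁵ = 359.885 K, so T = 19.8 + 359.885 = 379.685 °C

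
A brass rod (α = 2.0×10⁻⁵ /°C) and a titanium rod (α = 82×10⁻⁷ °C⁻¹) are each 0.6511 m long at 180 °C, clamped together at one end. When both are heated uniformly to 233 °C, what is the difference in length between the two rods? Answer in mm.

0.407 mm

ΔT = 53 K
brass: ΔL = 2.0×10⁻⁵ × 0.6511 m × 53 = 6.9017×10⁻⁴ m = 0.69017 mm
titanium: ΔL = 82×10⁻⁷ × 0.6511 m × 53 = 2.8297×10⁻⁴ m = 0.28297 mm
difference = 0.69017 − 0.28297 = 0.40720 mm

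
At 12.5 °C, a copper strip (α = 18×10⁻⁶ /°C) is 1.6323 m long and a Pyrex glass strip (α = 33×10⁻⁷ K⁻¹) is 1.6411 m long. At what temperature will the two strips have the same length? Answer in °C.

T = 379.7 °C

Equal length when α₁L₁ΔT − α₂L₂ΔT = L₂ − L₁ = 8.80×10⁻³ m
α₁L₁ = 2.93814×10⁻⁵, α₂L₂ = 5.41563×10⁻⁶ → Δ(αL) = 2.396577×10⁻⁵ m/K
ΔT = 8.80×10⁻³ / 2.396577×10⁻⁵ = 367.190 K, so T = 12.5 + 367.190 = 379.690 °C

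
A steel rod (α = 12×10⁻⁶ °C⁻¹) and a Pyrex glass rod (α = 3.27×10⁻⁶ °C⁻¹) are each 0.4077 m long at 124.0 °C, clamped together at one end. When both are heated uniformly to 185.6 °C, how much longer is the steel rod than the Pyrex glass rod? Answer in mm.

0.219 mm

ΔT = 61.6 K
steel: ΔL = 12×10⁻⁶ × 0.4077 m × 61.6 = 3.0137×10⁻⁴ m = 0.30137 mm
Pyrex glass: ΔL = 3.27×10⁻⁶ × 0.4077 m × 61.6 = 8.2124×10⁻⁵ m = 0.082124 mm
difference = 0.30137 − 0.082124 = 0.219246 mm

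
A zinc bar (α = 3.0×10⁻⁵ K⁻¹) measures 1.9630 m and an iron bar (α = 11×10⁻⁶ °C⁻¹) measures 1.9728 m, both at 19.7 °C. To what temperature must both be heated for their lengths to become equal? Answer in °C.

L₁(1 + α₁ΔT) = L₂(1 + α₂ΔT) ⇒ ΔT = (L₂ − L₁)/(α₁L₁ − α₂L₂)
L₂ − L₁ = 1.9728 − 1.9630 = 9.80×10⁻³ m
α₁L₁ − α₂L₂ = 3.0×10⁻⁵×1.9630 − 11×10⁻⁶×1.9728 = 3.71892×10⁻⁵ m/K
ΔT = 9.80×10⁻³ / 3.71892×10⁻⁵ = 263.517 K
T = 19.7 + 263.517 = 283.217 °C

T = 283.2 °C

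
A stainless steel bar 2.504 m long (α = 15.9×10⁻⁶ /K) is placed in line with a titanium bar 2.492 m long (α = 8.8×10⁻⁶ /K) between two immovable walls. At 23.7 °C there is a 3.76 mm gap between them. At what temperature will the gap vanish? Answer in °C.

T = 84.6 °C

Gap closes when ΔL₁ + ΔL₂ = 3.76 mm = 3.76×10⁻³ m
(α₁L₁ + α₂L₂)ΔT = g
α₁L₁ + α₂L₂ = 15.9×10⁻⁶×2.504 + 8.8×10⁻⁶×2.492 = 6.17432×10⁻⁵ m/K
ΔT = 3.76×10⁻³ / 6.17432×10⁻⁵ = 60.897 K
T = 23.7 + 60.897 = 84.597 °C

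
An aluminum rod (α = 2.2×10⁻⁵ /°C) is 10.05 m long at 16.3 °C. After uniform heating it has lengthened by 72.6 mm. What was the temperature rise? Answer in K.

ΔT = 328 K

ΔL = αL₀ΔT ⇒ ΔT = ΔL / (αL₀)
ΔT = 72.6×10⁻³ m / (2.2×10⁻⁵ × 10.05 m) = 328.36 K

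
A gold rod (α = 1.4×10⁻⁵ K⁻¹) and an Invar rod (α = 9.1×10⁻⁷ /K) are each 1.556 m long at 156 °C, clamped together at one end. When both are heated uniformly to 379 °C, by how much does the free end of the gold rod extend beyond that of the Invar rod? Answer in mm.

4.54 mm

ΔT = 223 K
gold: ΔL = 1.4×10⁻⁵ × 1.556 m × 223 = 4.8578×10⁻³ m = 4.8578 mm
Invar: ΔL = 9.1×10⁻⁷ × 1.556 m × 223 = 3.1576×10⁻⁴ m = 0.31576 mm
difference = 4.8578 − 0.31576 = 4.54204 mm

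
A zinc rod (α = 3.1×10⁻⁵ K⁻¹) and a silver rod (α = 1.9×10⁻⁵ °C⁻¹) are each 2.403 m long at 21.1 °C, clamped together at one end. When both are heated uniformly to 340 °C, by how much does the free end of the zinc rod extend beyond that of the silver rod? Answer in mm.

ΔT = 318.9 K
zinc: ΔL = 3.1×10⁻⁵ × 2.403 m × 318.9 = 2.3756×10⁻² m = 23.756 mm
silver: ΔL = 1.9×10⁻⁵ × 2.403 m × 318.9 = 1.4560×10⁻² m = 14.560 mm
difference = 23.756 − 14.560 = 9.196 mm

9.20 mm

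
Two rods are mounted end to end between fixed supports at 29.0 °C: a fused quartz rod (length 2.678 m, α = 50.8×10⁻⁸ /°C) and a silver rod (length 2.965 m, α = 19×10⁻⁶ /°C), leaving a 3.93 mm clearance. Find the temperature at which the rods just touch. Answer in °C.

T = 97.1 °C

Gap closes when ΔL₁ + ΔL₂ = 3.93 mm = 3.93×10⁻³ m
(α₁L₁ + α₂L₂)ΔT = g
α₁L₁ + α₂L₂ = 50.8×10⁻⁸×2.678 + 19×10⁻⁶×2.965 = 5.7695424×10⁻⁵ m/K
ΔT = 3.93×10⁻³ / 5.7695424×10⁻⁵ = 68.116 K
T = 29.0 + 68.116 = 97.116 °C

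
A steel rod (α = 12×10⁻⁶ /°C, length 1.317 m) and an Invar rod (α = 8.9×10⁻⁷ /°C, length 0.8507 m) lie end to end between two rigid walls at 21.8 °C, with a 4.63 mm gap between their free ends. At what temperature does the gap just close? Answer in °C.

α₁L₁ = 1.5804×10⁻⁵ m/K, α₂L₂ = 7.57123×10⁻⁷ m/K → total 1.6561123×10⁻⁵ m/K
ΔT = g/(α₁L₁+α₂L₂) = 4.63×10⁻³ / 1.6561123×10⁻⁵ = 279.57 K
T = 21.8 + 279.57 = 301.37 °C

T = 301 °C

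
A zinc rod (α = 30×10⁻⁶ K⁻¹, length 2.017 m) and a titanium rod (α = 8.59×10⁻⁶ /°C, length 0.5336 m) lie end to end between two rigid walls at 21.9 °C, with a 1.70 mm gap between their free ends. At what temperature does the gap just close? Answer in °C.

T = 48.0 °C

Gap closes when ΔL₁ + ΔL₂ = 1.70 mm = 1.70×10⁻³ m
(α₁L₁ + α₂L₂)ΔT = g
α₁L₁ + α₂L₂ = 30×10⁻⁶×2.017 + 8.59×10⁻⁶×0.5336 = 6.5093624×10⁻⁵ m/K
ΔT = 1.70×10⁻³ / 6.5093624×10⁻⁵ = 26.116 K
T = 21.9 + 26.116 = 48.016 °C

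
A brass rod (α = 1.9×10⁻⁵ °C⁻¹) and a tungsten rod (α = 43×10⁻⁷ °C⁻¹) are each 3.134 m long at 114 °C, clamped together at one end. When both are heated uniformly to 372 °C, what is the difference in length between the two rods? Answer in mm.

11.9 mm

ΔT = 258 K
brass: ΔL = 1.9×10⁻⁵ × 3.134 m × 258 = 1.5363×10⁻² m = 15.363 mm
tungsten: ΔL = 43×10⁻⁷ × 3.134 m × 258 = 3.4769×10⁻³ m = 3.4769 mm
difference = 15.363 − 3.4769 = 11.8861 mm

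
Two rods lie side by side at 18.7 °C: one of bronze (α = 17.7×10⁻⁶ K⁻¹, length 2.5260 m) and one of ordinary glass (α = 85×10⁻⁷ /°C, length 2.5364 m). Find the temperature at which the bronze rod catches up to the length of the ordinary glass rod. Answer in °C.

L₁(1 + α₁ΔT) = L₂(1 + α₂ΔT) ⇒ ΔT = (L₂ − L₁)/(α₁L₁ − α₂L₂)
L₂ − L₁ = 2.5364 − 2.5260 = 1.04×10⁻² m
α₁L₁ − α₂L₂ = 17.7×10⁻⁶×2.5260 − 85×10⁻⁷×2.5364 = 2.31508×10⁻⁵ m/K
ΔT = 1.04×10⁻² / 2.31508×10⁻⁵ = 449.229 K
T = 18.7 + 449.229 = 467.929 °C

T = 467.9 °C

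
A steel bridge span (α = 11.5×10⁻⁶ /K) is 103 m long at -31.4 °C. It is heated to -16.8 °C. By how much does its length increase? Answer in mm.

ΔL = 17.3 mm

|ΔT| = |-16.8 − (-31.4)| = 14.6 K
ΔL = αL₀ΔT = (11.5×10⁻⁶)(103)(14.6) = 1.73×10⁻² m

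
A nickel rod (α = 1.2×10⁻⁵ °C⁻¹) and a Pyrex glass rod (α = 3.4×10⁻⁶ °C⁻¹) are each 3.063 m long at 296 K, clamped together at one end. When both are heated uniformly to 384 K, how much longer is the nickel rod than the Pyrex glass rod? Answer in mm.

ΔT = 88 K
nickel: ΔL = 1.2×10⁻⁵ × 3.063 m × 88 = 3.2345×10⁻³ m = 3.2345 mm
Pyrex glass: ΔL = 3.4×10⁻⁶ × 3.063 m × 88 = 9.1645×10⁻⁴ m = 0.91645 mm
difference = 3.2345 − 0.91645 = 2.31805 mm

2.32 mm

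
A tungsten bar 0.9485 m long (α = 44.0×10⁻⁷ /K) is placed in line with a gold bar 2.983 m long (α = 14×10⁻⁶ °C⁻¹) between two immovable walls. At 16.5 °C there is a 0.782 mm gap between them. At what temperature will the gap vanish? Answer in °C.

α₁L₁ = 4.1734×10⁻⁶ m/K, α₂L₂ = 4.1762×10⁻⁵ m/K → total 4.59354×10⁻⁵ m/K
ΔT = g/(α₁L₁+α₂L₂) = 7.82×10⁻⁴ / 4.59354×10⁻⁵ = 17.024 K
T = 16.5 + 17.024 = 33.524 °C

T = 33.5 °C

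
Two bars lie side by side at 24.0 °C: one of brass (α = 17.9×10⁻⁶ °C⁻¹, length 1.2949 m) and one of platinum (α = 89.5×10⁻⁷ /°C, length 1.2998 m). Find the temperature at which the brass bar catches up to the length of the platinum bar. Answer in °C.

T = 448.4 °C

Equal length when α₁L₁ΔT − α₂L₂ΔT = L₂ − L₁ = 4.90×10⁻³ m
α₁L₁ = 2.317871×10⁻⁵, α₂L₂ = 1.163321×10⁻⁵ → Δ(αL) = 1.15455×10⁻⁵ m/K
ΔT = 4.90×10⁻³ / 1.15455×10⁻⁵ = 424.408 K, so T = 24.0 + 424.408 = 448.408 °C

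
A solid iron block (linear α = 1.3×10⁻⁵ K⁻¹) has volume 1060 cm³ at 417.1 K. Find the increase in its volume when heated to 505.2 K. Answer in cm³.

ΔV = 3.64 cm³

Isotropic solid: β ≈ 3α = 3.9×10⁻⁵ /K; ΔT = 88.1 K
ΔV = 3αV₀ΔT = 3(1.3×10⁻⁵)(1060)(88.1) = 3.64 cm³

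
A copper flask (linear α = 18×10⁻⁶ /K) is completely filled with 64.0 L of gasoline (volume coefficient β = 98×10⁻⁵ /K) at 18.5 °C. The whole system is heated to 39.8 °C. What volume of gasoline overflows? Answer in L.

The flask also expands: β_container ≈ 3α = 5.4×10⁻⁵ /K
Net overflow = V₀(β_liq − 3α_cont)ΔT
β − 3α = 9.80×10⁻⁴ − 5.4×10⁻⁵ = 9.26×10⁻⁴ /K; ΔT = 21.3 K
ΔV = 64.0 × 9.26×10⁻⁴ × 21.3 = 1.26 L

1.26 L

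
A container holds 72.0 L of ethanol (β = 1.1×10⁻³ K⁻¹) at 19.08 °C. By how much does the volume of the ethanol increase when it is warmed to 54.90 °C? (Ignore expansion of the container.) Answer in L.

|ΔT| = |54.90 − 19.08| = 35.82 K
ΔV = βV₀ΔT = (1.1×10⁻³)(72.0)(35.82) = 2.84 L

ΔV = 2.84 L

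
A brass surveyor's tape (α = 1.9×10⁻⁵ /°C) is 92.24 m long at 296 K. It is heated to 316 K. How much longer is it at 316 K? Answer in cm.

|ΔT| = |316 − 296| = 20 K
ΔL = αL₀ΔT = (1.9×10⁻⁵)(92.24)(20) = 3.51×10⁻² m

ΔL = 3.51 cm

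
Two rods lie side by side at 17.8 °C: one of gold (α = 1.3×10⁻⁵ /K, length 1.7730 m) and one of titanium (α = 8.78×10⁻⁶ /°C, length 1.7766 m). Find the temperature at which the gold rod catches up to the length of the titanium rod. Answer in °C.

T = 501.0 °C

Equal length when α₁L₁ΔT − α₂L₂ΔT = L₂ − L₁ = 3.60×10⁻³ m
α₁L₁ = 2.3049×10⁻⁵, α₂L₂ = 1.5598548×10⁻⁵ → Δ(αL) = 7.450452×10⁻⁶ m/K
ΔT = 3.60×10⁻³ / 7.450452×10⁻⁶ = 483.192 K, so T = 17.8 + 483.192 = 500.992 °C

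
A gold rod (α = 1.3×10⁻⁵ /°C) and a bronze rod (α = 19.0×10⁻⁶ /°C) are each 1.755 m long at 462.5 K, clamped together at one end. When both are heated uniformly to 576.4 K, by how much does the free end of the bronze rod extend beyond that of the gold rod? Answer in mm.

ΔT = 113.9 K
gold: ΔL = 1.3×10⁻⁵ × 1.755 m × 113.9 = 2.5986×10⁻³ m = 2.5986 mm
bronze: ΔL = 19.0×10⁻⁶ × 1.755 m × 113.9 = 3.7980×10⁻³ m = 3.7980 mm
difference = 3.7980 − 2.5986 = 1.1994 mm

1.20 mm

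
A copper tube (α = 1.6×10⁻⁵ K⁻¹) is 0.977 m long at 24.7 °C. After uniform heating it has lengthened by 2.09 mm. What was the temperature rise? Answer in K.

ΔL = αL₀ΔT ⇒ ΔT = ΔL / (αL₀)
ΔT = 2.09×10⁻³ m / (1.6×10⁻⁵ × 0.977 m) = 133.70 K

ΔT = 134 K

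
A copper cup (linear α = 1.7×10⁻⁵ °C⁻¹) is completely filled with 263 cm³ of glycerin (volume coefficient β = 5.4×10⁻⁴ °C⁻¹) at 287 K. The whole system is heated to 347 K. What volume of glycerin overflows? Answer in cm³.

7.72 cm³

The cup also expands: β_container ≈ 3α = 5.1×10⁻⁵ /K
Net overflow = V₀(β_liq − 3α_cont)ΔT
β − 3α = 5.40×10⁻⁴ − 5.1×10⁻⁵ = 4.89×10⁻⁴ /K; ΔT = 60 K
ΔV = 263 × 4.89×10⁻⁴ × 60 = 7.72 cm³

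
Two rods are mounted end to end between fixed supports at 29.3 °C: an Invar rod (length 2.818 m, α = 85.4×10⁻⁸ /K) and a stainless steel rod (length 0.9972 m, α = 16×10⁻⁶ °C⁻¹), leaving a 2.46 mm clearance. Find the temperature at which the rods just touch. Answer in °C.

T = 163 °C

Gap closes when ΔL₁ + ΔL₂ = 2.46 mm = 2.46×10⁻³ m
(α₁L₁ + α₂L₂)ΔT = g
α₁L₁ + α₂L₂ = 85.4×10⁻⁸×2.818 + 16×10⁻⁶×0.9972 = 1.8361772×10⁻⁵ m/K
ΔT = 2.46×10⁻³ / 1.8361772×10⁻⁵ = 133.97 K
T = 29.3 + 133.97 = 163.27 °C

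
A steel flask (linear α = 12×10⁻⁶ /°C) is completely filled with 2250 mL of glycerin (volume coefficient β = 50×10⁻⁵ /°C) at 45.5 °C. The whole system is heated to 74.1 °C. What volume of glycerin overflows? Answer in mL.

The flask also expands: β_container ≈ 3α = 3.6×10⁻⁵ /K
Net overflow = V₀(β_liq − 3α_cont)ΔT
β − 3α = 5.00×10⁻⁴ − 3.6×10⁻⁵ = 4.64×10⁻⁴ /K; ΔT = 28.6 K
ΔV = 2250 × 4.64×10⁻⁴ × 28.6 = 29.9 mL

29.9 mL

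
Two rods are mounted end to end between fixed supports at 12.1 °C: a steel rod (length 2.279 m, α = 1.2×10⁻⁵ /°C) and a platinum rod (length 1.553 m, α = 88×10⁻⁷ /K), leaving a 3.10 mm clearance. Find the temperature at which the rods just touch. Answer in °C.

T = 87.7 °C

α₁L₁ = 2.7348×10⁻⁵ m/K, α₂L₂ = 1.36664×10⁻⁵ m/K → total 4.10144×10⁻⁵ m/K
ΔT = g/(α₁L₁+α₂L₂) = 3.10×10⁻³ / 4.10144×10⁻⁵ = 75.583 K
T = 12.1 + 75.583 = 87.683 °C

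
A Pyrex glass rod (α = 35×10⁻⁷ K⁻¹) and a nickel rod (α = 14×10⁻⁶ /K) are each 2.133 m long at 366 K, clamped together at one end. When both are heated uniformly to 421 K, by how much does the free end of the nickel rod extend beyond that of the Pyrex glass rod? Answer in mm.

1.23 mm

ΔT = 55 K
Pyrex glass: ΔL = 35×10⁻⁷ × 2.133 m × 55 = 4.1060×10⁻⁴ m = 0.41060 mm
nickel: ΔL = 14×10⁻⁶ × 2.133 m × 55 = 1.6424×10⁻³ m = 1.6424 mm
difference = 1.6424 − 0.41060 = 1.2318 mm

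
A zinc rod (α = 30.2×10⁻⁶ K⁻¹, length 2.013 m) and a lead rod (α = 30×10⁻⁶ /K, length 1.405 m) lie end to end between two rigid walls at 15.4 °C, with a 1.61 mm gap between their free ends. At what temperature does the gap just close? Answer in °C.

α₁L₁ = 6.07926×10⁻⁵ m/K, α₂L₂ = 4.215×10⁻⁵ m/K → total 1.029426×10⁻⁴ m/K
ΔT = g/(α₁L₁+α₂L₂) = 1.61×10⁻³ / 1.029426×10⁻⁴ = 15.640 K
T = 15.4 + 15.640 = 31.040 °C

T = 31.0 °C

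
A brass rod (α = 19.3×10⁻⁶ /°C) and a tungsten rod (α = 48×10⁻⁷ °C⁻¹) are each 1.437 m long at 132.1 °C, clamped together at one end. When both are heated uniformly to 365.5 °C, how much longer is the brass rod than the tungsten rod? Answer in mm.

ΔT = 233.4 K
brass: ΔL = 19.3×10⁻⁶ × 1.437 m × 233.4 = 6.4731×10⁻³ m = 6.4731 mm
tungsten: ΔL = 48×10⁻⁷ × 1.437 m × 233.4 = 1.6099×10⁻³ m = 1.6099 mm
difference = 6.4731 − 1.6099 = 4.8632 mm

4.86 mm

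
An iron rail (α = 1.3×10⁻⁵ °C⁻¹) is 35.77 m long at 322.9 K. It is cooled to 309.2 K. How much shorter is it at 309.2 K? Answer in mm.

|ΔT| = |309.2 − 322.9| = 13.7 K
ΔL = αL₀ΔT = (1.3×10⁻⁵)(35.77)(13.7) = 6.37×10⁻³ m

ΔL = 6.37 mm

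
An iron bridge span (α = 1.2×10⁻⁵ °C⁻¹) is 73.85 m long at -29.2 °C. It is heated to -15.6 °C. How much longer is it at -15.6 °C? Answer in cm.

|ΔT| = |-15.6 − (-29.2)| = 13.6 K
ΔL = αL₀ΔT = (1.2×10⁻⁵)(73.85)(13.6) = 1.21×10⁻² m

ΔL = 1.21 cm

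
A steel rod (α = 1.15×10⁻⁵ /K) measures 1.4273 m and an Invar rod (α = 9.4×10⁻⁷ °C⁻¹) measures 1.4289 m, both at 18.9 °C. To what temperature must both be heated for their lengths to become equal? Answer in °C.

T = 125.1 °C

Equal length when α₁L₁ΔT − α₂L₂ΔT = L₂ − L₁ = 1.60×10⁻³ m
α₁L₁ = 1.641395×10⁻⁵, α₂L₂ = 1.343166×10⁻⁶ → Δ(αL) = 1.5070784×10⁻⁵ m/K
ΔT = 1.60×10⁻³ / 1.5070784×10⁻⁵ = 106.166 K, so T = 18.9 + 106.166 = 125.066 °C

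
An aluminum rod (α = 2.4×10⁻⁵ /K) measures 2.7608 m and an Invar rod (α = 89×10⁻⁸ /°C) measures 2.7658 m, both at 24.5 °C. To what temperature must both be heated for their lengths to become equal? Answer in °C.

Equal length when α₁L₁ΔT − α₂L₂ΔT = L₂ − L₁ = 5.00×10⁻³ m
α₁L₁ = 6.62592×10⁻⁵, α₂L₂ = 2.461562×10⁻⁶ → Δ(αL) = 6.3797638×10⁻⁵ m/K
ΔT = 5.00×10⁻³ / 6.3797638×10⁻⁵ = 78.373 K, so T = 24.5 + 78.373 = 102.873 °C

T = 102.9 °C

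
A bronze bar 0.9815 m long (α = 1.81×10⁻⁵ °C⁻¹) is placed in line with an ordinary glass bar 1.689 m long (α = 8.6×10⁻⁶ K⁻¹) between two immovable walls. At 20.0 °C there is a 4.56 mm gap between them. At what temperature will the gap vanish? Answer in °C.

T = 161 °C

Gap closes when ΔL₁ + ΔL₂ = 4.56 mm = 4.56×10⁻³ m
(α₁L₁ + α₂L₂)ΔT = g
α₁L₁ + α₂L₂ = 1.81×10⁻⁵×0.9815 + 8.6×10⁻⁶×1.689 = 3.229055×10⁻⁵ m/K
ΔT = 4.56×10⁻³ / 3.229055×10⁻⁵ = 141.22 K
T = 20.0 + 141.22 = 161.22 °C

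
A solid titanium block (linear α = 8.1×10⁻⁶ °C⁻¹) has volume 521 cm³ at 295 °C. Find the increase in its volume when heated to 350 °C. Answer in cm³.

ΔV = 0.696 cm³

Isotropic solid: β ≈ 3α = 2.4×10⁻⁵ /K; ΔT = 55 K
ΔV = 3αV₀ΔT = 3(8.1×10⁻⁶)(521)(55) = 0.696 cm³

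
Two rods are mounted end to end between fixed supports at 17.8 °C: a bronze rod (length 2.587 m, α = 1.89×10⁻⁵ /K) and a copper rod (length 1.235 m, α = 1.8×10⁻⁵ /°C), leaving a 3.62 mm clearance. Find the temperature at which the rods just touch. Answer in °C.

T = 68.7 °C

Gap closes when ΔL₁ + ΔL₂ = 3.62 mm = 3.62×10⁻³ m
(α₁L₁ + α₂L₂)ΔT = g
α₁L₁ + α₂L₂ = 1.89×10⁻⁵×2.587 + 1.8×10⁻⁵×1.235 = 7.11243×10⁻⁵ m/K
ΔT = 3.62×10⁻³ / 7.11243×10⁻⁵ = 50.897 K
T = 17.8 + 50.897 = 68.697 °C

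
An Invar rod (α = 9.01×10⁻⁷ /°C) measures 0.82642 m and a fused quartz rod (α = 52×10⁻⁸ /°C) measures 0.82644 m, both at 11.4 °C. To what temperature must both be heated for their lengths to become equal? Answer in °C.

L₁(1 + α₁ΔT) = L₂(1 + α₂ΔT) ⇒ ΔT = (L₂ − L₁)/(α₁L₁ − α₂L₂)
L₂ − L₁ = 0.82644 − 0.82642 = 2.00×10⁻⁵ m
α₁L₁ − α₂L₂ = 9.01×10⁻⁷×0.82642 − 52×10⁻⁸×0.82644 = 3.1485562×10⁻⁷ m/K
ΔT = 2.00×10⁻⁵ / 3.1485562×10⁻⁷ = 63.5212 K
T = 11.4 + 63.5212 = 74.9212 °C

T = 74.92 °C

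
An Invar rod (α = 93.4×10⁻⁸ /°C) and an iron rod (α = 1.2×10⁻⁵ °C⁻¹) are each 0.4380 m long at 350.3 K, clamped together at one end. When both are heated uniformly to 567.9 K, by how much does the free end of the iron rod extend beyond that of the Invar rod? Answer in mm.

ΔT = 217.6 K
Invar: ΔL = 93.4×10⁻⁸ × 0.4380 m × 217.6 = 8.9018×10⁻⁵ m = 0.089018 mm
iron: ΔL = 1.2×10⁻⁵ × 0.4380 m × 217.6 = 1.1437×10⁻³ m = 1.1437 mm
difference = 1.1437 − 0.089018 = 1.054682 mm

1.05 mm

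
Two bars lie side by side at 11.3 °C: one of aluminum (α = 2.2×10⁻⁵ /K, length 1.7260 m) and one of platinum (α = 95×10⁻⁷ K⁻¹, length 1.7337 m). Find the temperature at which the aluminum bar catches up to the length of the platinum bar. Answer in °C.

T = 369.4 °C

Equal length when α₁L₁ΔT − α₂L₂ΔT = L₂ − L₁ = 7.70×10⁻³ m
α₁L₁ = 3.7972×10⁻⁵, α₂L₂ = 1.647015×10⁻⁵ → Δ(αL) = 2.150185×10⁻⁵ m/K
ΔT = 7.70×10⁻³ / 2.150185×10⁻⁵ = 358.109 K, so T = 11.3 + 358.109 = 369.409 °C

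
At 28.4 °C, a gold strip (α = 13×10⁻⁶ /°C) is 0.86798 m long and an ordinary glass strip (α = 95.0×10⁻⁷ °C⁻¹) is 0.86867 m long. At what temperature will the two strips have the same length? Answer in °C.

Equal length when α₁L₁ΔT − α₂L₂ΔT = L₂ − L₁ = 6.90×10⁻⁴ m
α₁L₁ = 1.128374×10⁻⁵, α₂L₂ = 8.252365×10⁻⁶ → Δ(αL) = 3.031375×10⁻⁶ m/K
ΔT = 6.90×10⁻⁴ / 3.031375×10⁻⁶ = 227.619 K, so T = 28.4 + 227.619 = 256.019 °C

T = 256.0 °C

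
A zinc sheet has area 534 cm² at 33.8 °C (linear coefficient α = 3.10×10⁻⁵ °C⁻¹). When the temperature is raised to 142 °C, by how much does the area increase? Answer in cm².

ΔA = 3.58 cm²

Area coefficient ≈ 2α; |ΔT| = 108.2 K
ΔA = 2αA₀ΔT = 2(3.10×10⁻⁵)(534)(108.2) = 3.58 cm²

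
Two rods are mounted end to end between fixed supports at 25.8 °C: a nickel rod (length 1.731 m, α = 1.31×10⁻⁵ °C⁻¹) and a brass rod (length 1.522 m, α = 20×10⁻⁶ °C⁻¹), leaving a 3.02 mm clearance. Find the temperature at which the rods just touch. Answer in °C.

T = 82.7 °C

α₁L₁ = 2.26761×10⁻⁵ m/K, α₂L₂ = 3.044×10⁻⁵ m/K → total 5.31161×10⁻⁵ m/K
ΔT = g/(α₁L₁+α₂L₂) = 3.02×10⁻³ / 5.31161×10⁻⁵ = 56.857 K
T = 25.8 + 56.857 = 82.657 °C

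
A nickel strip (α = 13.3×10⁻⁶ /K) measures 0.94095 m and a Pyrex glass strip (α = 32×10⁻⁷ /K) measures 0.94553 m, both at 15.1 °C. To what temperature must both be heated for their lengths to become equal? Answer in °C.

L₁(1 + α₁ΔT) = L₂(1 + α₂ΔT) ⇒ ΔT = (L₂ − L₁)/(α₁L₁ − α₂L₂)
L₂ − L₁ = 0.94553 − 0.94095 = 4.58×10⁻³ m
α₁L₁ − α₂L₂ = 13.3×10⁻⁶×0.94095 − 32×10⁻⁷×0.94553 = 9.488939×10⁻⁶ m/K
ΔT = 4.58×10⁻³ / 9.488939×10⁻⁶ = 482.667 K
T = 15.1 + 482.667 = 497.767 °C

T = 497.8 °C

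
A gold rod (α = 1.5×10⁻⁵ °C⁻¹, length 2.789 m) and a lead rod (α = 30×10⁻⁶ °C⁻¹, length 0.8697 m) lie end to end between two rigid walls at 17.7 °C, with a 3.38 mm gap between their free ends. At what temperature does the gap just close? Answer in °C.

T = 67.5 °C

Gap closes when ΔL₁ + ΔL₂ = 3.38 mm = 3.38×10⁻³ m
(α₁L₁ + α₂L₂)ΔT = g
α₁L₁ + α₂L₂ = 1.5×10⁻⁵×2.789 + 30×10⁻⁶×0.8697 = 6.7926×10⁻⁵ m/K
ΔT = 3.38×10⁻³ / 6.7926×10⁻⁵ = 49.760 K
T = 17.7 + 49.760 = 67.460 °C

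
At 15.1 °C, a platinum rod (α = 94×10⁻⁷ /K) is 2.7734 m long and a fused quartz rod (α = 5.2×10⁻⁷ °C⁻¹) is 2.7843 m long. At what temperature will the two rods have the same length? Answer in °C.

L₁(1 + α₁ΔT) = L₂(1 + α₂ΔT) ⇒ ΔT = (L₂ − L₁)/(α₁L₁ − α₂L₂)
L₂ − L₁ = 2.7843 − 2.7734 = 1.09×10⁻² m
α₁L₁ − α₂L₂ = 94×10⁻⁷×2.7734 − 5.2×10⁻⁷×2.7843 = 2.4622124×10⁻⁵ m/K
ΔT = 1.09×10⁻² / 2.4622124×10⁻⁵ = 442.691 K
T = 15.1 + 442.691 = 457.791 °C

T = 457.8 °C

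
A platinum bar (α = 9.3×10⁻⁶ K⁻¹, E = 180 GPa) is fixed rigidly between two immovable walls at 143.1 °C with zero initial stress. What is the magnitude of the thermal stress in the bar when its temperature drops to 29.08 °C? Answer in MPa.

Fully constrained: the free strain ε = αΔT is blocked, so σ = Eε = EαΔT.
|ΔT| = 114.02 K
σ = 180×10⁹ × 9.3×10⁻⁶ × 114.02 = 1.91×10⁸ Pa

σ = 191 MPa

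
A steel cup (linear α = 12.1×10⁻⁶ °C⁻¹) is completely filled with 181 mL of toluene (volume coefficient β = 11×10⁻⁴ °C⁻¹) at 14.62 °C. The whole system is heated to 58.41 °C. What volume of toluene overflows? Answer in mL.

8.43 mL

The cup also expands: β_container ≈ 3α = 3.63×10⁻⁵ /K
Net overflow = V₀(β_liq − 3α_cont)ΔT
β − 3α = 1.10×10⁻³ − 3.63×10⁻⁵ = 1.0637×10⁻³ /K; ΔT = 43.79 K
ΔV = 181 × 1.0637×10⁻³ × 43.79 = 8.43 mL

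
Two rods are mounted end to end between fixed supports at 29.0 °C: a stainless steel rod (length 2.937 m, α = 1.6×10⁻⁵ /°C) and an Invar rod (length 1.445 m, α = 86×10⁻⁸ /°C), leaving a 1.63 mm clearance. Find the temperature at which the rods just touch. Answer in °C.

T = 62.8 °C

α₁L₁ = 4.6992×10⁻⁵ m/K, α₂L₂ = 1.2427×10⁻⁶ m/K → total 4.82347×10⁻⁵ m/K
ΔT = g/(α₁L₁+α₂L₂) = 1.63×10⁻³ / 4.82347×10⁻⁵ = 33.793 K
T = 29.0 + 33.793 = 62.793 °C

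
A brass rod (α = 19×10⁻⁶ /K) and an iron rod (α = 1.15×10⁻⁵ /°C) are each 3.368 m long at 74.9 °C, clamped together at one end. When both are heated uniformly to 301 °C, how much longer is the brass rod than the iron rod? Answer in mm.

5.71 mm

ΔT = 226.1 K
brass: ΔL = 19×10⁻⁶ × 3.368 m × 226.1 = 1.4469×10⁻² m = 14.469 mm
iron: ΔL = 1.15×10⁻⁵ × 3.368 m × 226.1 = 8.7573×10⁻³ m = 8.7573 mm
difference = 14.469 − 8.7573 = 5.7117 mm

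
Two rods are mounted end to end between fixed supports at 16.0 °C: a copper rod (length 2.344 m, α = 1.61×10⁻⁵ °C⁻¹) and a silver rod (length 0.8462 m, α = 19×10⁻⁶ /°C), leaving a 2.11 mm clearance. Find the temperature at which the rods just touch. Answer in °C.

T = 55.2 °C

α₁L₁ = 3.77384×10⁻⁵ m/K, α₂L₂ = 1.60778×10⁻⁵ m/K → total 5.38162×10⁻⁵ m/K
ΔT = g/(α₁L₁+α₂L₂) = 2.11×10⁻³ / 5.38162×10⁻⁵ = 39.208 K
T = 16.0 + 39.208 = 55.208 °C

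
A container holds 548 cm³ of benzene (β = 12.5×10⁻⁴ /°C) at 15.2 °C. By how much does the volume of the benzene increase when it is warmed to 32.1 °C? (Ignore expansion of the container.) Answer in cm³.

ΔV = 11.6 cm³

|ΔT| = |32.1 − 15.2| = 16.9 K
ΔV = βV₀ΔT = (12.5×10⁻⁴)(548)(16.9) = 11.6 cm³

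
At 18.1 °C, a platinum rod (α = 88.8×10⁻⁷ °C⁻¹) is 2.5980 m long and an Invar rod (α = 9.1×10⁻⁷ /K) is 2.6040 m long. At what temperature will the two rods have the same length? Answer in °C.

T = 307.9 °C

Equal length when α₁L₁ΔT − α₂L₂ΔT = L₂ − L₁ = 6.00×10⁻³ m
α₁L₁ = 2.307024×10⁻⁵, α₂L₂ = 2.36964×10⁻⁶ → Δ(αL) = 2.07006×10⁻⁵ m/K
ΔT = 6.00×10⁻³ / 2.07006×10⁻⁵ = 289.847 K, so T = 18.1 + 289.847 = 307.947 °C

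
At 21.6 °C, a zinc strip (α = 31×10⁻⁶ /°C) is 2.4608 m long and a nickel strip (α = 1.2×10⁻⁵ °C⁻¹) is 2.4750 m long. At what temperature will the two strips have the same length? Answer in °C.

Equal length when α₁L₁ΔT − α₂L₂ΔT = L₂ − L₁ = 1.42×10⁻² m
α₁L₁ = 7.62848×10⁻⁵, α₂L₂ = 2.970×10⁻⁵ → Δ(αL) = 4.65848×10⁻⁵ m/K
ΔT = 1.42×10⁻² / 4.65848×10⁻⁵ = 304.820 K, so T = 21.6 + 304.820 = 326.420 °C

T = 326.4 °C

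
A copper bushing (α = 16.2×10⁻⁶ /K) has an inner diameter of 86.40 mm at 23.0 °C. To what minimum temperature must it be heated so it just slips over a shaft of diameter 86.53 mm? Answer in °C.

T = 116 °C

Required Δd = 86.53 − 86.40 = 0.13 mm
Δd = αd₀ΔT ⇒ ΔT = Δd/(αd₀) = 0.13 / (16.2×10⁻⁶ × 86.40) = 92.88 K
T_min = 23.0 + 92.88 = 115.88 °C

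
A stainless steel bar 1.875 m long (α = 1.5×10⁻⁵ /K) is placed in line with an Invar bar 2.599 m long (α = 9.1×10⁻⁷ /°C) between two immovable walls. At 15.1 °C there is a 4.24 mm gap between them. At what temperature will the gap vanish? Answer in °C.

T = 154 °C

Gap closes when ΔL₁ + ΔL₂ = 4.24 mm = 4.24×10⁻³ m
(α₁L₁ + α₂L₂)ΔT = g
α₁L₁ + α₂L₂ = 1.5×10⁻⁵×1.875 + 9.1×10⁻⁷×2.599 = 3.049009×10⁻⁵ m/K
ΔT = 4.24×10⁻³ / 3.049009×10⁻⁵ = 139.06 K
T = 15.1 + 139.06 = 154.16 °C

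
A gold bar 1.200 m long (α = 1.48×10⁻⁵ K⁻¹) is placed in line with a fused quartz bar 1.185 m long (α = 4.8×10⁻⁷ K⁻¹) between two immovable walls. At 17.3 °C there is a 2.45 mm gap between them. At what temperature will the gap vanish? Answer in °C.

Gap closes when ΔL₁ + ΔL₂ = 2.45 mm = 2.45×10⁻³ m
(α₁L₁ + α₂L₂)ΔT = g
α₁L₁ + α₂L₂ = 1.48×10⁻⁵×1.200 + 4.8×10⁻⁷×1.185 = 1.83288×10⁻⁵ m/K
ΔT = 2.45×10⁻³ / 1.83288×10⁻⁵ = 133.67 K
T = 17.3 + 133.67 = 150.97 °C

T = 151 °C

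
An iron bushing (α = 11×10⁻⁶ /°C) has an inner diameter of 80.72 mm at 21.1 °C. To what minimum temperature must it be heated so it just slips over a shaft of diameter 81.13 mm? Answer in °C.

Required Δd = 81.13 − 80.72 = 0.41 mm
Δd = αd₀ΔT ⇒ ΔT = Δd/(αd₀) = 0.41 / (11×10⁻⁶ × 80.72) = 461.75 K
T_min = 21.1 + 461.75 = 482.85 °C

T = 483 °C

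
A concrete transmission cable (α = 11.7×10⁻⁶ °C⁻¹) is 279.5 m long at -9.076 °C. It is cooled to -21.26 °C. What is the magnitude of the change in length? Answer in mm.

|ΔT| = |-21.26 − (-9.076)| = 12.184 K
ΔL = αL₀ΔT = (11.7×10⁻⁶)(279.5)(12.184) = 3.98×10⁻² m

ΔL = 39.8 mm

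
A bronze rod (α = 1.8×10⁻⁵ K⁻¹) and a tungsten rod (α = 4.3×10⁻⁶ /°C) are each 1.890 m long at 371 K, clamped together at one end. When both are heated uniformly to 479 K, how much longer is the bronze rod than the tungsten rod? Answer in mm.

ΔT = 108 K
bronze: ΔL = 1.8×10⁻⁵ × 1.890 m × 108 = 3.6742×10⁻³ m = 3.6742 mm
tungsten: ΔL = 4.3×10⁻⁶ × 1.890 m × 108 = 8.7772×10⁻⁴ m = 0.87772 mm
difference = 3.6742 − 0.87772 = 2.79648 mm

2.80 mm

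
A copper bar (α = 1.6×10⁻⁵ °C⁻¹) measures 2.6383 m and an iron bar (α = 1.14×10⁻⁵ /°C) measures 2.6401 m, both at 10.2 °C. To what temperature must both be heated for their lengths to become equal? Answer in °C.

L₁(1 + α₁ΔT) = L₂(1 + α₂ΔT) ⇒ ΔT = (L₂ − L₁)/(α₁L₁ − α₂L₂)
L₂ − L₁ = 2.6401 − 2.6383 = 1.80×10⁻³ m
α₁L₁ − α₂L₂ = 1.6×10⁻⁵×2.6383 − 1.14×10⁻⁵×2.6401 = 1.211566×10⁻⁵ m/K
ΔT = 1.80×10⁻³ / 1.211566×10⁻⁵ = 148.568 K
T = 10.2 + 148.568 = 158.768 °C

T = 158.8 °C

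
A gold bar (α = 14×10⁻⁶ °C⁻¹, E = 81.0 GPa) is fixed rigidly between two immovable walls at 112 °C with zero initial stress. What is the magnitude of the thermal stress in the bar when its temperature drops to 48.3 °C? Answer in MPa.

Fully constrained: the free strain ε = αΔT is blocked, so σ = Eε = EαΔT.
|ΔT| = 63.7 K
σ = 81.0×10⁹ × 14×10⁻⁶ × 63.7 = 7.22×10⁷ Pa

σ = 72.2 MPa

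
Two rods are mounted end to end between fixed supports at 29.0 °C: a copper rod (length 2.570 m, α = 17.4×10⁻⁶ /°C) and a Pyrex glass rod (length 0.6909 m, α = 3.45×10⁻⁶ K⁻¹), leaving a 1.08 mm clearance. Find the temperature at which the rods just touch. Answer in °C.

α₁L₁ = 4.4718×10⁻⁵ m/K, α₂L₂ = 2.383605×10⁻⁶ m/K → total 4.7101605×10⁻⁵ m/K
ΔT = g/(α₁L₁+α₂L₂) = 1.08×10⁻³ / 4.7101605×10⁻⁵ = 22.929 K
T = 29.0 + 22.929 = 51.929 °C

T = 51.9 °C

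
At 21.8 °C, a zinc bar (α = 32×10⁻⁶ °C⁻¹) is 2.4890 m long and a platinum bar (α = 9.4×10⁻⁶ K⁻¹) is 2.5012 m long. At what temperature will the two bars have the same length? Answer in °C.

Equal length when α₁L₁ΔT − α₂L₂ΔT = L₂ − L₁ = 1.22×10⁻² m
α₁L₁ = 7.9648×10⁻⁵, α₂L₂ = 2.351128×10⁻⁵ → Δ(αL) = 5.613672×10⁻⁵ m/K
ΔT = 1.22×10⁻² / 5.613672×10⁻⁵ = 217.327 K, so T = 21.8 + 217.327 = 239.127 °C

T = 239.1 °C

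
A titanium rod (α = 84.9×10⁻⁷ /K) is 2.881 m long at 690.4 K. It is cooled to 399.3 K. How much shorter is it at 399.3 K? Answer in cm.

|ΔT| = |399.3 − 690.4| = 291.1 K
ΔL = αL₀ΔT = (84.9×10⁻⁷)(2.881)(291.1) = 7.12×10⁻³ m

ΔL = 0.712 cm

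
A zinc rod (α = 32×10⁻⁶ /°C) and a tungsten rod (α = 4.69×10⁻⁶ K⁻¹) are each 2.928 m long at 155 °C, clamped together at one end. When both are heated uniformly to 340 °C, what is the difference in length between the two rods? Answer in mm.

ΔT = 185 K
zinc: ΔL = 32×10⁻⁶ × 2.928 m × 185 = 1.7334×10⁻² m = 17.334 mm
tungsten: ΔL = 4.69×10⁻⁶ × 2.928 m × 185 = 2.5405×10⁻³ m = 2.5405 mm
difference = 17.334 − 2.5405 = 14.7935 mm

14.8 mm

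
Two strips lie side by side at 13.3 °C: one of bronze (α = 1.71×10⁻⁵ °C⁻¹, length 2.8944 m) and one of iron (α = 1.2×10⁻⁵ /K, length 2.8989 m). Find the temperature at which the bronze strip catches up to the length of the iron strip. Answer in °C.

T = 319.3 °C

L₁(1 + α₁ΔT) = L₂(1 + α₂ΔT) ⇒ ΔT = (L₂ − L₁)/(α₁L₁ − α₂L₂)
L₂ − L₁ = 2.8989 − 2.8944 = 4.50×10⁻³ m
α₁L₁ − α₂L₂ = 1.71×10⁻⁵×2.8944 − 1.2×10⁻⁵×2.8989 = 1.470744×10⁻⁵ m/K
ΔT = 4.50×10⁻³ / 1.470744×10⁻⁵ = 305.968 K
T = 13.3 + 305.968 = 319.268 °C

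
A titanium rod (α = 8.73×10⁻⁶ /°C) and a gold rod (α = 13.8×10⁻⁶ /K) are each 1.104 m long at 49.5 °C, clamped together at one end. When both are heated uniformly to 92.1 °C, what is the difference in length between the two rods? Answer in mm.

ΔT = 42.6 K
titanium: ΔL = 8.73×10⁻⁶ × 1.104 m × 42.6 = 4.1058×10⁻⁴ m = 0.41058 mm
gold: ΔL = 13.8×10⁻⁶ × 1.104 m × 42.6 = 6.4902×10⁻⁴ m = 0.64902 mm
difference = 0.64902 − 0.41058 = 0.23844 mm

0.238 mm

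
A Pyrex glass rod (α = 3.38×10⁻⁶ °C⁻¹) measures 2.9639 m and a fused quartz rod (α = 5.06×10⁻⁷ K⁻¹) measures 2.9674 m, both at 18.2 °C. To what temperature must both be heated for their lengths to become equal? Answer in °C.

T = 429.2 °C

L₁(1 + α₁ΔT) = L₂(1 + α₂ΔT) ⇒ ΔT = (L₂ − L₁)/(α₁L₁ − α₂L₂)
L₂ − L₁ = 2.9674 − 2.9639 = 3.50×10⁻³ m
α₁L₁ − α₂L₂ = 3.38×10⁻⁶×2.9639 − 5.06×10⁻⁷×2.9674 = 8.5164776×10⁻⁶ m/K
ΔT = 3.50×10⁻³ / 8.5164776×10⁻⁶ = 410.968 K
T = 18.2 + 410.968 = 429.168 °C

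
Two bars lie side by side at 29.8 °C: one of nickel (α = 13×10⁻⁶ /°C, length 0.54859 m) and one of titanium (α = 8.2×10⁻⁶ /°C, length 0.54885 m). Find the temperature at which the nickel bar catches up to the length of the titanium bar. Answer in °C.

Equal length when α₁L₁ΔT − α₂L₂ΔT = L₂ − L₁ = 2.60×10⁻⁴ m
α₁L₁ = 7.13167×10⁻⁶, α₂L₂ = 4.50057×10⁻⁶ → Δ(αL) = 2.6311×10⁻⁶ m/K
ΔT = 2.60×10⁻⁴ / 2.6311×10⁻⁶ = 98.818 K, so T = 29.8 + 98.818 = 128.618 °C

T = 128.6 °C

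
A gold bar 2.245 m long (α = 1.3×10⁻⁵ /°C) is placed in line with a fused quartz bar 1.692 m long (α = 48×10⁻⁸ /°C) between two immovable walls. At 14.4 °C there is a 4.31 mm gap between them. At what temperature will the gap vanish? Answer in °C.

α₁L₁ = 2.9185×10⁻⁵ m/K, α₂L₂ = 8.1216×10⁻⁷ m/K → total 2.999716×10⁻⁵ m/K
ΔT = g/(α₁L₁+α₂L₂) = 4.31×10⁻³ / 2.999716×10⁻⁵ = 143.68 K
T = 14.4 + 143.68 = 158.08 °C

T = 158 °C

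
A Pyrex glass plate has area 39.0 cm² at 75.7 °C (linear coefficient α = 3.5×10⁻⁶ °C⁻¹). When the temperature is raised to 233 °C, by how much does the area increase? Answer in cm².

Area coefficient ≈ 2α; |ΔT| = 157.3 K
ΔA = 2αA₀ΔT = 2(3.5×10⁻⁶)(39.0)(157.3) = 0.0429 cm²

ΔA = 0.0429 cm²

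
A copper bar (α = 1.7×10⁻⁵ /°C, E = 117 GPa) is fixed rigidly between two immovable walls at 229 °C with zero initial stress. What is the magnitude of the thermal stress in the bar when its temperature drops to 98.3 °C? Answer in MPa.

Fully constrained: the free strain ε = αΔT is blocked, so σ = Eε = EαΔT.
|ΔT| = 130.7 K
σ = 117×10⁹ × 1.7×10⁻⁵ × 130.7 = 2.60×10⁸ Pa

σ = 260 MPa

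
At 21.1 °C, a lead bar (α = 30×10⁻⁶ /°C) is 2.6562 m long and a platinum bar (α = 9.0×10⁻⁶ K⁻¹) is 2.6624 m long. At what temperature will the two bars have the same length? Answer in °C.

L₁(1 + α₁ΔT) = L₂(1 + α₂ΔT) ⇒ ΔT = (L₂ − L₁)/(α₁L₁ − α₂L₂)
L₂ − L₁ = 2.6624 − 2.6562 = 6.20×10⁻³ m
α₁L₁ − α₂L₂ = 30×10⁻⁶×2.6562 − 9.0×10⁻⁶×2.6624 = 5.57244×10⁻⁵ m/K
ΔT = 6.20×10⁻³ / 5.57244×10⁻⁵ = 111.262 K
T = 21.1 + 111.262 = 132.362 °C

T = 132.4 °C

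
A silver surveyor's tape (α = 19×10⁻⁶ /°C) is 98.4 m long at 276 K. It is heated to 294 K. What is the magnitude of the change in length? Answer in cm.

|ΔT| = |294 − 276| = 18 K
ΔL = αL₀ΔT = (19×10⁻⁶)(98.4)(18) = 3.37×10⁻² m

ΔL = 3.37 cm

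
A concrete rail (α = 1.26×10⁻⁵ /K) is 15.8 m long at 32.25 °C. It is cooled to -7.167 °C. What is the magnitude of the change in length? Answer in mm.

|ΔT| = |-7.167 − 32.25| = 39.417 K
ΔL = αL₀ΔT = (1.26×10⁻⁵)(15.8)(39.417) = 7.85×10⁻³ m

ΔL = 7.85 mm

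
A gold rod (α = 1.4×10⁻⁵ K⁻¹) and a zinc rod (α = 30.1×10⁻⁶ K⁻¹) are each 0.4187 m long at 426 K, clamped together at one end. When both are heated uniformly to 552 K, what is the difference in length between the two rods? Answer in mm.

ΔT = 126 K
gold: ΔL = 1.4×10⁻⁵ × 0.4187 m × 126 = 7.3859×10⁻⁴ m = 0.73859 mm
zinc: ΔL = 30.1×10⁻⁶ × 0.4187 m × 126 = 1.5880×10⁻³ m = 1.5880 mm
difference = 1.5880 − 0.73859 = 0.84941 mm

0.849 mm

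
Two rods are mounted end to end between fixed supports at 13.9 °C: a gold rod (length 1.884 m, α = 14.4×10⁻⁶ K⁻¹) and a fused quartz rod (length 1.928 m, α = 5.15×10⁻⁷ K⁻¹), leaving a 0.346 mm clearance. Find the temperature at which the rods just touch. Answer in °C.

α₁L₁ = 2.71296×10⁻⁵ m/K, α₂L₂ = 9.9292×10⁻⁷ m/K → total 2.812252×10⁻⁵ m/K
ΔT = g/(α₁L₁+α₂L₂) = 3.46×10⁻⁴ / 2.812252×10⁻⁵ = 12.303 K
T = 13.9 + 12.303 = 26.203 °C

T = 26.2 °C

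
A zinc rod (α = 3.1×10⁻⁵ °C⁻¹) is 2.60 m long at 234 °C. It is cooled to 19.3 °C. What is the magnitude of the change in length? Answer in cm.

|ΔT| = |19.3 − 234| = 214.7 K
ΔL = αL₀ΔT = (3.1×10⁻⁵)(2.60)(214.7) = 1.73×10⁻² m

ΔL = 1.73 cm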